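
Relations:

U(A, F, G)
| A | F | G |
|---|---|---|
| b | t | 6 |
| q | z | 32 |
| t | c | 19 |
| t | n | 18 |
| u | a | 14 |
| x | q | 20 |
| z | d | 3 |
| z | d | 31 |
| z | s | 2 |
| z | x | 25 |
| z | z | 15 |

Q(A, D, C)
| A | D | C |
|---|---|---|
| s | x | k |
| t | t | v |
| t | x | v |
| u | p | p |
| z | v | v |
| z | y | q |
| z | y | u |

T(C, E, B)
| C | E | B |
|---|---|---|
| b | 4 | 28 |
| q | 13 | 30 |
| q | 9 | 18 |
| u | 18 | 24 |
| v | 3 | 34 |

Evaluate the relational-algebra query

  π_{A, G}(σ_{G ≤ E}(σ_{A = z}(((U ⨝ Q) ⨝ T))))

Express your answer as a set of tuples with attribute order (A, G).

{(z, 15), (z, 2), (z, 3)}

Natural join on A: {(t, c, 19, t, v), (t, c, 19, x, v), (t, n, 18, t, v), (t, n, 18, x, v), (u, a, 14, p, p), (z, d, 3, v, v), (z, d, 3, y, q), (z, d, 3, y, u), (z, d, 31, v, v), (z, d, 31, y, q), (z, d, 31, y, u), (z, s, 2, v, v), (z, s, 2, y, q), (z, s, 2, y, u), (z, x, 25, v, v), (z, x, 25, y, q), (z, x, 25, y, u), (z, z, 15, v, v), (z, z, 15, y, q), (z, z, 15, y, u)}
Natural join on C: {(t, c, 19, t, v, 3, 34), (t, c, 19, x, v, 3, 34), (t, n, 18, t, v, 3, 34), (t, n, 18, x, v, 3, 34), (z, d, 3, v, v, 3, 34), (z, d, 3, y, q, 13, 30), (z, d, 3, y, q, 9, 18), (z, d, 3, y, u, 18, 24), (z, d, 31, v, v, 3, 34), (z, d, 31, y, q, 13, 30), (z, d, 31, y, q, 9, 18), (z, d, 31, y, u, 18, 24), (z, s, 2, v, v, 3, 34), (z, s, 2, y, q, 13, 30), (z, s, 2, y, q, 9, 18), (z, s, 2, y, u, 18, 24), (z, x, 25, v, v, 3, 34), (z, x, 25, y, q, 13, 30), (z, x, 25, y, q, 9, 18), (z, x, 25, y, u, 18, 24), (z, z, 15, v, v, 3, 34), (z, z, 15, y, q, 13, 30), (z, z, 15, y, q, 9, 18), (z, z, 15, y, u, 18, 24)}
Apply σ_{A = z}; surviving tuples: {(z, d, 3, v, v, 3, 34), (z, d, 3, y, q, 13, 30), (z, d, 3, y, q, 9, 18), (z, d, 3, y, u, 18, 24), (z, d, 31, v, v, 3, 34), (z, d, 31, y, q, 13, 30), (z, d, 31, y, q, 9, 18), (z, d, 31, y, u, 18, 24), (z, s, 2, v, v, 3, 34), (z, s, 2, y, q, 13, 30), (z, s, 2, y, q, 9, 18), (z, s, 2, y, u, 18, 24), (z, x, 25, v, v, 3, 34), (z, x, 25, y, q, 13, 30), (z, x, 25, y, q, 9, 18), (z, x, 25, y, u, 18, 24), (z, z, 15, v, v, 3, 34), (z, z, 15, y, q, 13, 30), (z, z, 15, y, q, 9, 18), (z, z, 15, y, u, 18, 24)}
Apply σ_{G ≤ E}; surviving tuples: {(z, d, 3, v, v, 3, 34), (z, d, 3, y, q, 13, 30), (z, d, 3, y, q, 9, 18), (z, d, 3, y, u, 18, 24), (z, s, 2, v, v, 3, 34), (z, s, 2, y, q, 13, 30), (z, s, 2, y, q, 9, 18), (z, s, 2, y, u, 18, 24), (z, z, 15, y, u, 18, 24)}
π_{A, G} gives {(z, 15), (z, 2), (z, 3)} (6 duplicate(s) eliminated).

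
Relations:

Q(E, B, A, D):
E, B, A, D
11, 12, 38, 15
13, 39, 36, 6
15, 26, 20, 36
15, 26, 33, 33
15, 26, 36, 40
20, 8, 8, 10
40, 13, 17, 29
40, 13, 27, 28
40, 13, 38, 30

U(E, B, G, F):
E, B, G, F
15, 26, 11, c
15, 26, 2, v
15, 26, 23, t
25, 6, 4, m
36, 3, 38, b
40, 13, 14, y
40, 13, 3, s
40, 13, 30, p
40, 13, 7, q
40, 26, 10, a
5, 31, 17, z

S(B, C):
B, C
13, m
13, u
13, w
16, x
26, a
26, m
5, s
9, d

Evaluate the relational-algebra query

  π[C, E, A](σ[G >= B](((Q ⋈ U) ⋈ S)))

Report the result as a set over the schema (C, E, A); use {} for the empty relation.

{(m, 40, 17), (m, 40, 27), (m, 40, 38), (u, 40, 17), (u, 40, 27), (u, 40, 38), (w, 40, 17), (w, 40, 27), (w, 40, 38)}

Q ⋈ U (natural join on E, B): {(15, 26, 20, 36, 11, c), (15, 26, 20, 36, 2, v), (15, 26, 20, 36, 23, t), (15, 26, 33, 33, 11, c), (15, 26, 33, 33, 2, v), (15, 26, 33, 33, 23, t), (15, 26, 36, 40, 11, c), (15, 26, 36, 40, 2, v), (15, 26, 36, 40, 23, t), (40, 13, 17, 29, 14, y), (40, 13, 17, 29, 3, s), (40, 13, 17, 29, 30, p), (40, 13, 17, 29, 7, q), (40, 13, 27, 28, 14, y), (40, 13, 27, 28, 3, s), (40, 13, 27, 28, 30, p), (40, 13, 27, 28, 7, q), (40, 13, 38, 30, 14, y), (40, 13, 38, 30, 3, s), (40, 13, 38, 30, 30, p), (40, 13, 38, 30, 7, q)}
(Q ⋈ U) ⋈ S (natural join on B): {(15, 26, 20, 36, 11, c, a), (15, 26, 20, 36, 11, c, m), (15, 26, 20, 36, 2, v, a), (15, 26, 20, 36, 2, v, m), (15, 26, 20, 36, 23, t, a), (15, 26, 20, 36, 23, t, m), (15, 26, 33, 33, 11, c, a), (15, 26, 33, 33, 11, c, m), (15, 26, 33, 33, 2, v, a), (15, 26, 33, 33, 2, v, m), (15, 26, 33, 33, 23, t, a), (15, 26, 33, 33, 23, t, m), (15, 26, 36, 40, 11, c, a), (15, 26, 36, 40, 11, c, m), (15, 26, 36, 40, 2, v, a), (15, 26, 36, 40, 2, v, m), (15, 26, 36, 40, 23, t, a), (15, 26, 36, 40, 23, t, m), (40, 13, 17, 29, 14, y, m), (40, 13, 17, 29, 14, y, u), (40, 13, 17, 29, 14, y, w), (40, 13, 17, 29, 3, s, m), (40, 13, 17, 29, 3, s, u), (40, 13, 17, 29, 3, s, w), (40, 13, 17, 29, 30, p, m), (40, 13, 17, 29, 30, p, u), (40, 13, 17, 29, 30, p, w), (40, 13, 17, 29, 7, q, m), (40, 13, 17, 29, 7, q, u), (40, 13, 17, 29, 7, q, w), (40, 13, 27, 28, 14, y, m), (40, 13, 27, 28, 14, y, u), (40, 13, 27, 28, 14, y, w), (40, 13, 27, 28, 3, s, m), (40, 13, 27, 28, 3, s, u), (40, 13, 27, 28, 3, s, w), (40, 13, 27, 28, 30, p, m), (40, 13, 27, 28, 30, p, u), (40, 13, 27, 28, 30, p, w), (40, 13, 27, 28, 7, q, m), (40, 13, 27, 28, 7, q, u), (40, 13, 27, 28, 7, q, w), (40, 13, 38, 30, 14, y, m), (40, 13, 38, 30, 14, y, u), (40, 13, 38, 30, 14, y, w), (40, 13, 38, 30, 3, s, m), (40, 13, 38, 30, 3, s, u), (40, 13, 38, 30, 3, s, w), (40, 13, 38, 30, 30, p, m), (40, 13, 38, 30, 30, p, u), (40, 13, 38, 30, 30, p, w), (40, 13, 38, 30, 7, q, m), (40, 13, 38, 30, 7, q, u), (40, 13, 38, 30, 7, q, w)}
Selection G >= B: {(40, 13, 17, 29, 14, y, m), (40, 13, 17, 29, 14, y, u), (40, 13, 17, 29, 14, y, w), (40, 13, 17, 29, 30, p, m), (40, 13, 17, 29, 30, p, u), (40, 13, 17, 29, 30, p, w), (40, 13, 27, 28, 14, y, m), (40, 13, 27, 28, 14, y, u), (40, 13, 27, 28, 14, y, w), (40, 13, 27, 28, 30, p, m), (40, 13, 27, 28, 30, p, u), (40, 13, 27, 28, 30, p, w), (40, 13, 38, 30, 14, y, m), (40, 13, 38, 30, 14, y, u), (40, 13, 38, 30, 14, y, w), (40, 13, 38, 30, 30, p, m), (40, 13, 38, 30, 30, p, u), (40, 13, 38, 30, 30, p, w)}
π[C, E, A]: project onto (C, E, A) (9 duplicate(s) eliminated) → {(m, 40, 17), (m, 40, 27), (m, 40, 38), (u, 40, 17), (u, 40, 27), (u, 40, 38), (w, 40, 17), (w, 40, 27), (w, 40, 38)}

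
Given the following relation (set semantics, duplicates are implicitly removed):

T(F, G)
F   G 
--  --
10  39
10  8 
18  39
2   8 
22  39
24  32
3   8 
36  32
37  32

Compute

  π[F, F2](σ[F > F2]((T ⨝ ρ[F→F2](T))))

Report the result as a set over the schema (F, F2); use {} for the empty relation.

{(10, 2), (10, 3), (18, 10), (22, 10), (22, 18), (3, 2), (36, 24), (37, 24), (37, 36)}

ρ[F→F2]: schema becomes (F2, G); tuples unchanged.
Joining T and ρ[F→F2](T) on G yields {(10, 39, 10), (10, 39, 18), (10, 39, 22), (10, 8, 10), (10, 8, 2), (10, 8, 3), (18, 39, 10), (18, 39, 18), (18, 39, 22), (2, 8, 10), (2, 8, 2), (2, 8, 3), (22, 39, 10), (22, 39, 18), (22, 39, 22), (24, 32, 24), (24, 32, 36), (24, 32, 37), (3, 8, 10), (3, 8, 2), (3, 8, 3), (36, 32, 24), (36, 32, 36), (36, 32, 37), (37, 32, 24), (37, 32, 36), (37, 32, 37)}.
Selection F > F2: {(10, 8, 2), (10, 8, 3), (18, 39, 10), (22, 39, 10), (22, 39, 18), (3, 8, 2), (36, 32, 24), (37, 32, 24), (37, 32, 36)}
Projecting to F, F2: {(10, 2), (10, 3), (18, 10), (22, 10), (22, 18), (3, 2), (36, 24), (37, 24), (37, 36)}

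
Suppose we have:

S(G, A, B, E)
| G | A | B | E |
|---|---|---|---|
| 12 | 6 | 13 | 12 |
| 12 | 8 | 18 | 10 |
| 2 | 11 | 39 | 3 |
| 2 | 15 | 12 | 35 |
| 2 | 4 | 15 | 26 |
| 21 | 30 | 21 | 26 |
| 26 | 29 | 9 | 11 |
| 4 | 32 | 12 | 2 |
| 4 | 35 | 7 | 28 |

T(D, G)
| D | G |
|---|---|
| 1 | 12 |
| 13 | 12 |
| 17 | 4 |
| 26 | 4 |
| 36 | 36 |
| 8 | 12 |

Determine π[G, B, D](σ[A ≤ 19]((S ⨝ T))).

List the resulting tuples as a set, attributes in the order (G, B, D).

{(12, 13, 1), (12, 13, 13), (12, 13, 8), (12, 18, 1), (12, 18, 13), (12, 18, 8)}

Joining S and T on G yields {(12, 6, 13, 12, 1), (12, 6, 13, 12, 13), (12, 6, 13, 12, 8), (12, 8, 18, 10, 1), (12, 8, 18, 10, 13), (12, 8, 18, 10, 8), (4, 32, 12, 2, 17), (4, 32, 12, 2, 26), (4, 35, 7, 28, 17), (4, 35, 7, 28, 26)}.
Apply σ_{A ≤ 19}; surviving tuples: {(12, 6, 13, 12, 1), (12, 6, 13, 12, 13), (12, 6, 13, 12, 8), (12, 8, 18, 10, 1), (12, 8, 18, 10, 13), (12, 8, 18, 10, 8)}
π[G, B, D]: project onto (G, B, D) → {(12, 13, 1), (12, 13, 13), (12, 13, 8), (12, 18, 1), (12, 18, 13), (12, 18, 8)}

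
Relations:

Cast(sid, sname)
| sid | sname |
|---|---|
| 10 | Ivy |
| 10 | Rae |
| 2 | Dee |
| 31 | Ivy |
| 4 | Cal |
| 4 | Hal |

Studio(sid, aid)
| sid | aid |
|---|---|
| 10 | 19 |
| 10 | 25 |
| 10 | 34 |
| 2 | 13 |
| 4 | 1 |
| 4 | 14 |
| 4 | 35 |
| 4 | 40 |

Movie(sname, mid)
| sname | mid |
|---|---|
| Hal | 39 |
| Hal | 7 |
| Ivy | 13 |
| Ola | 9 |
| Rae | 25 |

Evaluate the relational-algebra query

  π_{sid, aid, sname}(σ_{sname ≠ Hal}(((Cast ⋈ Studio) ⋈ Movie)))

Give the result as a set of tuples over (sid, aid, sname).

{(10, 19, Ivy), (10, 19, Rae), (10, 25, Ivy), (10, 25, Rae), (10, 34, Ivy), (10, 34, Rae)}

Natural join on sid: {(10, Ivy, 19), (10, Ivy, 25), (10, Ivy, 34), (10, Rae, 19), (10, Rae, 25), (10, Rae, 34), (2, Dee, 13), (4, Cal, 1), (4, Cal, 14), (4, Cal, 35), (4, Cal, 40), (4, Hal, 1), (4, Hal, 14), (4, Hal, 35), (4, Hal, 40)}
Natural join on sname: {(10, Ivy, 19, 13), (10, Ivy, 25, 13), (10, Ivy, 34, 13), (10, Rae, 19, 25), (10, Rae, 25, 25), (10, Rae, 34, 25), (4, Hal, 1, 39), (4, Hal, 1, 7), (4, Hal, 14, 39), (4, Hal, 14, 7), (4, Hal, 35, 39), (4, Hal, 35, 7), (4, Hal, 40, 39), (4, Hal, 40, 7)}
Apply σ_{sname ≠ Hal}; surviving tuples: {(10, Ivy, 19, 13), (10, Ivy, 25, 13), (10, Ivy, 34, 13), (10, Rae, 19, 25), (10, Rae, 25, 25), (10, Rae, 34, 25)}
Projecting to sid, aid, sname: {(10, 19, Ivy), (10, 19, Rae), (10, 25, Ivy), (10, 25, Rae), (10, 34, Ivy), (10, 34, Rae)}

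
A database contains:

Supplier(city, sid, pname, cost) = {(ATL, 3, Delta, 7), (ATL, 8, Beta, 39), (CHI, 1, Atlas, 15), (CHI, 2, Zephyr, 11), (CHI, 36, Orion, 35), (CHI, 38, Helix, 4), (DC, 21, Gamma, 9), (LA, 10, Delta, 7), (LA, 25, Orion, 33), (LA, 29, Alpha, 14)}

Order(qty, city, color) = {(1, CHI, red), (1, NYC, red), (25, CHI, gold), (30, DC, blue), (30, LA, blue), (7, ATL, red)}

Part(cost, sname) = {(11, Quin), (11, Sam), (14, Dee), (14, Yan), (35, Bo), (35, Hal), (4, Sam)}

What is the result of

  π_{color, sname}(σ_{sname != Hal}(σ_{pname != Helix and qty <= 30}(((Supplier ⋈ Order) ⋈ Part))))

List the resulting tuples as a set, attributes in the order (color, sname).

Joining Supplier and Order on city yields {(ATL, 3, Delta, 7, 7, red), (ATL, 8, Beta, 39, 7, red), (CHI, 1, Atlas, 15, 1, red), (CHI, 1, Atlas, 15, 25, gold), (CHI, 2, Zephyr, 11, 1, red), (CHI, 2, Zephyr, 11, 25, gold), (CHI, 36, Orion, 35, 1, red), (CHI, 36, Orion, 35, 25, gold), (CHI, 38, Helix, 4, 1, red), (CHI, 38, Helix, 4, 25, gold), (DC, 21, Gamma, 9, 30, blue), (LA, 10, Delta, 7, 30, blue), (LA, 25, Orion, 33, 30, blue), (LA, 29, Alpha, 14, 30, blue)}.
Joining (Supplier ⋈ Order) and Part on cost yields {(CHI, 2, Zephyr, 11, 1, red, Quin), (CHI, 2, Zephyr, 11, 1, red, Sam), (CHI, 2, Zephyr, 11, 25, gold, Quin), (CHI, 2, Zephyr, 11, 25, gold, Sam), (CHI, 36, Orion, 35, 1, red, Bo), (CHI, 36, Orion, 35, 1, red, Hal), (CHI, 36, Orion, 35, 25, gold, Bo), (CHI, 36, Orion, 35, 25, gold, Hal), (CHI, 38, Helix, 4, 1, red, Sam), (CHI, 38, Helix, 4, 25, gold, Sam), (LA, 29, Alpha, 14, 30, blue, Dee), (LA, 29, Alpha, 14, 30, blue, Yan)}.
Apply σ_{pname != Helix and qty <= 30}; surviving tuples: {(CHI, 2, Zephyr, 11, 1, red, Quin), (CHI, 2, Zephyr, 11, 1, red, Sam), (CHI, 2, Zephyr, 11, 25, gold, Quin), (CHI, 2, Zephyr, 11, 25, gold, Sam), (CHI, 36, Orion, 35, 1, red, Bo), (CHI, 36, Orion, 35, 1, red, Hal), (CHI, 36, Orion, 35, 25, gold, Bo), (CHI, 36, Orion, 35, 25, gold, Hal), (LA, 29, Alpha, 14, 30, blue, Dee), (LA, 29, Alpha, 14, 30, blue, Yan)}
Apply σ_{sname != Hal}; surviving tuples: {(CHI, 2, Zephyr, 11, 1, red, Quin), (CHI, 2, Zephyr, 11, 1, red, Sam), (CHI, 2, Zephyr, 11, 25, gold, Quin), (CHI, 2, Zephyr, 11, 25, gold, Sam), (CHI, 36, Orion, 35, 1, red, Bo), (CHI, 36, Orion, 35, 25, gold, Bo), (LA, 29, Alpha, 14, 30, blue, Dee), (LA, 29, Alpha, 14, 30, blue, Yan)}
π_{color, sname} gives {(blue, Dee), (blue, Yan), (gold, Bo), (gold, Quin), (gold, Sam), (red, Bo), (red, Quin), (red, Sam)}.

{(blue, Dee), (blue, Yan), (gold, Bo), (gold, Quin), (gold, Sam), (red, Bo), (red, Quin), (red, Sam)}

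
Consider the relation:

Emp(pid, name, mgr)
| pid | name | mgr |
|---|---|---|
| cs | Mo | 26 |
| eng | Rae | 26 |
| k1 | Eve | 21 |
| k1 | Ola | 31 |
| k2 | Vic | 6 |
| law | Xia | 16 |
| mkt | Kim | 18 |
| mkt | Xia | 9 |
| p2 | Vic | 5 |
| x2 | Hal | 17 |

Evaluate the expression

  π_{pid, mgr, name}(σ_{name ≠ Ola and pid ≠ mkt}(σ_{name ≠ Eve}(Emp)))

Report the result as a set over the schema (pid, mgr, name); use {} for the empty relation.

{(cs, 26, Mo), (eng, 26, Rae), (k2, 6, Vic), (law, 16, Xia), (p2, 5, Vic), (x2, 17, Hal)}

Filtering on name ≠ Eve leaves {(cs, Mo, 26), (eng, Rae, 26), (k1, Ola, 31), (k2, Vic, 6), (law, Xia, 16), (mkt, Kim, 18), (mkt, Xia, 9), (p2, Vic, 5), (x2, Hal, 17)}.
Filtering on name ≠ Ola and pid ≠ mkt leaves {(cs, Mo, 26), (eng, Rae, 26), (k2, Vic, 6), (law, Xia, 16), (p2, Vic, 5), (x2, Hal, 17)}.
π[pid, mgr, name]: project onto (pid, mgr, name) → {(cs, 26, Mo), (eng, 26, Rae), (k2, 6, Vic), (law, 16, Xia), (p2, 5, Vic), (x2, 17, Hal)}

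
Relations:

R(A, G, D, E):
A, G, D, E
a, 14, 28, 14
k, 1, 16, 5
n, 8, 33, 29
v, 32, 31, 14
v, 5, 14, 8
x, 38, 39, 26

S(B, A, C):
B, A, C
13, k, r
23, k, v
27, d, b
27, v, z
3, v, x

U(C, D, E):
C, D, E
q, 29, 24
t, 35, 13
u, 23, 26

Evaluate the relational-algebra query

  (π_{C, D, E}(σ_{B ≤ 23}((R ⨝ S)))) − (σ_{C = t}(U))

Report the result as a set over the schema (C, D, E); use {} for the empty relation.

{(r, 16, 5), (v, 16, 5), (x, 14, 8), (x, 31, 14)}

R ⋈ S (natural join on A): {(k, 1, 16, 5, 13, r), (k, 1, 16, 5, 23, v), (v, 32, 31, 14, 27, z), (v, 32, 31, 14, 3, x), (v, 5, 14, 8, 27, z), (v, 5, 14, 8, 3, x)}
Apply σ_{B ≤ 23}; surviving tuples: {(k, 1, 16, 5, 13, r), (k, 1, 16, 5, 23, v), (v, 32, 31, 14, 3, x), (v, 5, 14, 8, 3, x)}
Projecting to C, D, E: {(r, 16, 5), (v, 16, 5), (x, 14, 8), (x, 31, 14)}
Apply σ_{C = t}; surviving tuples: {(t, 35, 13)}
Set difference of the two operands is {(r, 16, 5), (v, 16, 5), (x, 14, 8), (x, 31, 14)}.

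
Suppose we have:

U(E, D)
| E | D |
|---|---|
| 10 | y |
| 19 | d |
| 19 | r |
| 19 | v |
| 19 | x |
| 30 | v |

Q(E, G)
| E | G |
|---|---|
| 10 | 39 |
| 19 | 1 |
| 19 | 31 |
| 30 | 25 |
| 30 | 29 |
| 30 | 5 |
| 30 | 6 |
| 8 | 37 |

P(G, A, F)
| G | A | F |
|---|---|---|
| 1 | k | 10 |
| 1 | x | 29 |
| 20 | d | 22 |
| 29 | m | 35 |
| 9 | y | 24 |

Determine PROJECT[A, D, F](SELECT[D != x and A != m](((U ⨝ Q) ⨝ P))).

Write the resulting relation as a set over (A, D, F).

U ⋈ Q (natural join on E): {(10, y, 39), (19, d, 1), (19, d, 31), (19, r, 1), (19, r, 31), (19, v, 1), (19, v, 31), (19, x, 1), (19, x, 31), (30, v, 25), (30, v, 29), (30, v, 5), (30, v, 6)}
(U ⨝ Q) ⋈ P (natural join on G): {(19, d, 1, k, 10), (19, d, 1, x, 29), (19, r, 1, k, 10), (19, r, 1, x, 29), (19, v, 1, k, 10), (19, v, 1, x, 29), (19, x, 1, k, 10), (19, x, 1, x, 29), (30, v, 29, m, 35)}
σ[D != x and A != m]: keep tuples satisfying D != x and A != m → {(19, d, 1, k, 10), (19, d, 1, x, 29), (19, r, 1, k, 10), (19, r, 1, x, 29), (19, v, 1, k, 10), (19, v, 1, x, 29)}
π[A, D, F]: project onto (A, D, F) → {(k, d, 10), (k, r, 10), (k, v, 10), (x, d, 29), (x, r, 29), (x, v, 29)}

{(k, d, 10), (k, r, 10), (k, v, 10), (x, d, 29), (x, r, 29), (x, v, 29)}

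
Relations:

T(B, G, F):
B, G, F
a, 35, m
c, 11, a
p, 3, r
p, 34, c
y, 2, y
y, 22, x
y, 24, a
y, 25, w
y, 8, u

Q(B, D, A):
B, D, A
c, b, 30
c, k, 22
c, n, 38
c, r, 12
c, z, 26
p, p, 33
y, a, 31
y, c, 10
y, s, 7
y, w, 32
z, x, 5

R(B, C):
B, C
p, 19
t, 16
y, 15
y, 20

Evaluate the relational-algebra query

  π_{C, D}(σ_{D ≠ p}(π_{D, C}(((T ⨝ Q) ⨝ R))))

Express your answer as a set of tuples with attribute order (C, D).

Joining T and Q on B yields {(c, 11, a, b, 30), (c, 11, a, k, 22), (c, 11, a, n, 38), (c, 11, a, r, 12), (c, 11, a, z, 26), (p, 3, r, p, 33), (p, 34, c, p, 33), (y, 2, y, a, 31), (y, 2, y, c, 10), (y, 2, y, s, 7), (y, 2, y, w, 32), (y, 22, x, a, 31), (y, 22, x, c, 10), (y, 22, x, s, 7), (y, 22, x, w, 32), (y, 24, a, a, 31), (y, 24, a, c, 10), (y, 24, a, s, 7), (y, 24, a, w, 32), (y, 25, w, a, 31), (y, 25, w, c, 10), (y, 25, w, s, 7), (y, 25, w, w, 32), (y, 8, u, a, 31), (y, 8, u, c, 10), (y, 8, u, s, 7), (y, 8, u, w, 32)}.
Joining (T ⨝ Q) and R on B yields {(p, 3, r, p, 33, 19), (p, 34, c, p, 33, 19), (y, 2, y, a, 31, 15), (y, 2, y, a, 31, 20), (y, 2, y, c, 10, 15), (y, 2, y, c, 10, 20), (y, 2, y, s, 7, 15), (y, 2, y, s, 7, 20), (y, 2, y, w, 32, 15), (y, 2, y, w, 32, 20), (y, 22, x, a, 31, 15), (y, 22, x, a, 31, 20), (y, 22, x, c, 10, 15), (y, 22, x, c, 10, 20), (y, 22, x, s, 7, 15), (y, 22, x, s, 7, 20), (y, 22, x, w, 32, 15), (y, 22, x, w, 32, 20), (y, 24, a, a, 31, 15), (y, 24, a, a, 31, 20), (y, 24, a, c, 10, 15), (y, 24, a, c, 10, 20), (y, 24, a, s, 7, 15), (y, 24, a, s, 7, 20), (y, 24, a, w, 32, 15), (y, 24, a, w, 32, 20), (y, 25, w, a, 31, 15), (y, 25, w, a, 31, 20), (y, 25, w, c, 10, 15), (y, 25, w, c, 10, 20), (y, 25, w, s, 7, 15), (y, 25, w, s, 7, 20), (y, 25, w, w, 32, 15), (y, 25, w, w, 32, 20), (y, 8, u, a, 31, 15), (y, 8, u, a, 31, 20), (y, 8, u, c, 10, 15), (y, 8, u, c, 10, 20), (y, 8, u, s, 7, 15), (y, 8, u, s, 7, 20), (y, 8, u, w, 32, 15), (y, 8, u, w, 32, 20)}.
π[D, C]: project onto (D, C) (33 duplicate(s) eliminated) → {(a, 15), (a, 20), (c, 15), (c, 20), (p, 19), (s, 15), (s, 20), (w, 15), (w, 20)}
Filtering on D ≠ p leaves {(a, 15), (a, 20), (c, 15), (c, 20), (s, 15), (s, 20), (w, 15), (w, 20)}.
π[C, D]: project onto (C, D) → {(15, a), (15, c), (15, s), (15, w), (20, a), (20, c), (20, s), (20, w)}

{(15, a), (15, c), (15, s), (15, w), (20, a), (20, c), (20, s), (20, w)}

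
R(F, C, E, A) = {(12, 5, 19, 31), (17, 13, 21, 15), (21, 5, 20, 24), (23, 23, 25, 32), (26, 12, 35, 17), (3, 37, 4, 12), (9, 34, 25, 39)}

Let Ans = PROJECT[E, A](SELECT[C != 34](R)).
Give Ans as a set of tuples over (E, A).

{(19, 31), (20, 24), (21, 15), (25, 32), (35, 17), (4, 12)}

Apply σ_{C != 34}; surviving tuples: {(12, 5, 19, 31), (17, 13, 21, 15), (21, 5, 20, 24), (23, 23, 25, 32), (26, 12, 35, 17), (3, 37, 4, 12)}
Projecting to E, A: {(19, 31), (20, 24), (21, 15), (25, 32), (35, 17), (4, 12)}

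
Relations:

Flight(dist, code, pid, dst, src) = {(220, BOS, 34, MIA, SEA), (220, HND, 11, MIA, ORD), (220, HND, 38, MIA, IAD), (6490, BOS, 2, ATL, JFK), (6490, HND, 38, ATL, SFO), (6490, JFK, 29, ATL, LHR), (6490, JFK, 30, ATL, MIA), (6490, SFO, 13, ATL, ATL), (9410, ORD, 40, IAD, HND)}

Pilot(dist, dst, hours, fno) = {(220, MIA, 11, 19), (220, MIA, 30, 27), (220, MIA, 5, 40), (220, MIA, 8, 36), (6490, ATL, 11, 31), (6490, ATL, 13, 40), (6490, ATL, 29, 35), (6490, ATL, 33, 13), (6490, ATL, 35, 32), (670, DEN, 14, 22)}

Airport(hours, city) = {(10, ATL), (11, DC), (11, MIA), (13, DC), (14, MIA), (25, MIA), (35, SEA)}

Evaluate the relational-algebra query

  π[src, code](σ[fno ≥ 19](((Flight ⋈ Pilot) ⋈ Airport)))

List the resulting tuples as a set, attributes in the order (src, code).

{(ATL, SFO), (IAD, HND), (JFK, BOS), (LHR, JFK), (MIA, JFK), (ORD, HND), (SEA, BOS), (SFO, HND)}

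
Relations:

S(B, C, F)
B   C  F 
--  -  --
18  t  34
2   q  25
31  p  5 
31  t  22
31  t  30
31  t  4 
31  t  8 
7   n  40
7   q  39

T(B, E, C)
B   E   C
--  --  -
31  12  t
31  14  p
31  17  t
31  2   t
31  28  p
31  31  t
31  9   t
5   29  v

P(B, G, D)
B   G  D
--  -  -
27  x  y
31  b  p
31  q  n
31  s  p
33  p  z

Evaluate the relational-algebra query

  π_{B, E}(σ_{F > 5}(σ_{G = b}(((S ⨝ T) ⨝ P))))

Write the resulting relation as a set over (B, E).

S ⋈ T (natural join on B, C): {(31, p, 5, 14), (31, p, 5, 28), (31, t, 22, 12), (31, t, 22, 17), (31, t, 22, 2), (31, t, 22, 31), (31, t, 22, 9), (31, t, 30, 12), (31, t, 30, 17), (31, t, 30, 2), (31, t, 30, 31), (31, t, 30, 9), (31, t, 4, 12), (31, t, 4, 17), (31, t, 4, 2), (31, t, 4, 31), (31, t, 4, 9), (31, t, 8, 12), (31, t, 8, 17), (31, t, 8, 2), (31, t, 8, 31), (31, t, 8, 9)}
(S ⨝ T) ⋈ P (natural join on B): {(31, p, 5, 14, b, p), (31, p, 5, 14, q, n), (31, p, 5, 14, s, p), (31, p, 5, 28, b, p), (31, p, 5, 28, q, n), (31, p, 5, 28, s, p), (31, t, 22, 12, b, p), (31, t, 22, 12, q, n), (31, t, 22, 12, s, p), (31, t, 22, 17, b, p), (31, t, 22, 17, q, n), (31, t, 22, 17, s, p), (31, t, 22, 2, b, p), (31, t, 22, 2, q, n), (31, t, 22, 2, s, p), (31, t, 22, 31, b, p), (31, t, 22, 31, q, n), (31, t, 22, 31, s, p), (31, t, 22, 9, b, p), (31, t, 22, 9, q, n), (31, t, 22, 9, s, p), (31, t, 30, 12, b, p), (31, t, 30, 12, q, n), (31, t, 30, 12, s, p), (31, t, 30, 17, b, p), (31, t, 30, 17, q, n), (31, t, 30, 17, s, p), (31, t, 30, 2, b, p), (31, t, 30, 2, q, n), (31, t, 30, 2, s, p), (31, t, 30, 31, b, p), (31, t, 30, 31, q, n), (31, t, 30, 31, s, p), (31, t, 30, 9, b, p), (31, t, 30, 9, q, n), (31, t, 30, 9, s, p), (31, t, 4, 12, b, p), (31, t, 4, 12, q, n), (31, t, 4, 12, s, p), (31, t, 4, 17, b, p), (31, t, 4, 17, q, n), (31, t, 4, 17, s, p), (31, t, 4, 2, b, p), (31, t, 4, 2, q, n), (31, t, 4, 2, s, p), (31, t, 4, 31, b, p), (31, t, 4, 31, q, n), (31, t, 4, 31, s, p), (31, t, 4, 9, b, p), (31, t, 4, 9, q, n), (31, t, 4, 9, s, p), (31, t, 8, 12, b, p), (31, t, 8, 12, q, n), (31, t, 8, 12, s, p), (31, t, 8, 17, b, p), (31, t, 8, 17, q, n), (31, t, 8, 17, s, p), (31, t, 8, 2, b, p), (31, t, 8, 2, q, n), (31, t, 8, 2, s, p), (31, t, 8, 31, b, p), (31, t, 8, 31, q, n), (31, t, 8, 31, s, p), (31, t, 8, 9, b, p), (31, t, 8, 9, q, n), (31, t, 8, 9, s, p)}
Apply σ_{G = b}; surviving tuples: {(31, p, 5, 14, b, p), (31, p, 5, 28, b, p), (31, t, 22, 12, b, p), (31, t, 22, 17, b, p), (31, t, 22, 2, b, p), (31, t, 22, 31, b, p), (31, t, 22, 9, b, p), (31, t, 30, 12, b, p), (31, t, 30, 17, b, p), (31, t, 30, 2, b, p), (31, t, 30, 31, b, p), (31, t, 30, 9, b, p), (31, t, 4, 12, b, p), (31, t, 4, 17, b, p), (31, t, 4, 2, b, p), (31, t, 4, 31, b, p), (31, t, 4, 9, b, p), (31, t, 8, 12, b, p), (31, t, 8, 17, b, p), (31, t, 8, 2, b, p), (31, t, 8, 31, b, p), (31, t, 8, 9, b, p)}
Apply σ_{F > 5}; surviving tuples: {(31, t, 22, 12, b, p), (31, t, 22, 17, b, p), (31, t, 22, 2, b, p), (31, t, 22, 31, b, p), (31, t, 22, 9, b, p), (31, t, 30, 12, b, p), (31, t, 30, 17, b, p), (31, t, 30, 2, b, p), (31, t, 30, 31, b, p), (31, t, 30, 9, b, p), (31, t, 8, 12, b, p), (31, t, 8, 17, b, p), (31, t, 8, 2, b, p), (31, t, 8, 31, b, p), (31, t, 8, 9, b, p)}
π_{B, E} gives {(31, 12), (31, 17), (31, 2), (31, 31), (31, 9)} (10 duplicate(s) eliminated).

{(31, 12), (31, 17), (31, 2), (31, 31), (31, 9)}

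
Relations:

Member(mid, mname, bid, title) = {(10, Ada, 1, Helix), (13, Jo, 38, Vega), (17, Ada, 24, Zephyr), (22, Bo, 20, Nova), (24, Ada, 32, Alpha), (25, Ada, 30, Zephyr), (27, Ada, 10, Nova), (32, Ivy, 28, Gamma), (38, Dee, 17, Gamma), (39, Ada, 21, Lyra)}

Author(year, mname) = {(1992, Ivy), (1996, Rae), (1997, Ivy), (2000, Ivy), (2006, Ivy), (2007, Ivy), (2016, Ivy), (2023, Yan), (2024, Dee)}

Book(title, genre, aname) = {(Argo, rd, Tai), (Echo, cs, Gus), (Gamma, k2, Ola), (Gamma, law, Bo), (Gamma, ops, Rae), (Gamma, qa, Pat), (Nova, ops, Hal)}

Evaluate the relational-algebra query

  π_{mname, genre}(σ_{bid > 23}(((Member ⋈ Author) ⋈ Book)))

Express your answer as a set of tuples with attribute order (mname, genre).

{(Ivy, k2), (Ivy, law), (Ivy, ops), (Ivy, qa)}

Member ⋈ Author (natural join on mname): {(32, Ivy, 28, Gamma, 1992), (32, Ivy, 28, Gamma, 1997), (32, Ivy, 28, Gamma, 2000), (32, Ivy, 28, Gamma, 2006), (32, Ivy, 28, Gamma, 2007), (32, Ivy, 28, Gamma, 2016), (38, Dee, 17, Gamma, 2024)}
(Member ⋈ Author) ⋈ Book (natural join on title): {(32, Ivy, 28, Gamma, 1992, k2, Ola), (32, Ivy, 28, Gamma, 1992, law, Bo), (32, Ivy, 28, Gamma, 1992, ops, Rae), (32, Ivy, 28, Gamma, 1992, qa, Pat), (32, Ivy, 28, Gamma, 1997, k2, Ola), (32, Ivy, 28, Gamma, 1997, law, Bo), (32, Ivy, 28, Gamma, 1997, ops, Rae), (32, Ivy, 28, Gamma, 1997, qa, Pat), (32, Ivy, 28, Gamma, 2000, k2, Ola), (32, Ivy, 28, Gamma, 2000, law, Bo), (32, Ivy, 28, Gamma, 2000, ops, Rae), (32, Ivy, 28, Gamma, 2000, qa, Pat), (32, Ivy, 28, Gamma, 2006, k2, Ola), (32, Ivy, 28, Gamma, 2006, law, Bo), (32, Ivy, 28, Gamma, 2006, ops, Rae), (32, Ivy, 28, Gamma, 2006, qa, Pat), (32, Ivy, 28, Gamma, 2007, k2, Ola), (32, Ivy, 28, Gamma, 2007, law, Bo), (32, Ivy, 28, Gamma, 2007, ops, Rae), (32, Ivy, 28, Gamma, 2007, qa, Pat), (32, Ivy, 28, Gamma, 2016, k2, Ola), (32, Ivy, 28, Gamma, 2016, law, Bo), (32, Ivy, 28, Gamma, 2016, ops, Rae), (32, Ivy, 28, Gamma, 2016, qa, Pat), (38, Dee, 17, Gamma, 2024, k2, Ola), (38, Dee, 17, Gamma, 2024, law, Bo), (38, Dee, 17, Gamma, 2024, ops, Rae), (38, Dee, 17, Gamma, 2024, qa, Pat)}
Selection bid > 23: {(32, Ivy, 28, Gamma, 1992, k2, Ola), (32, Ivy, 28, Gamma, 1992, law, Bo), (32, Ivy, 28, Gamma, 1992, ops, Rae), (32, Ivy, 28, Gamma, 1992, qa, Pat), (32, Ivy, 28, Gamma, 1997, k2, Ola), (32, Ivy, 28, Gamma, 1997, law, Bo), (32, Ivy, 28, Gamma, 1997, ops, Rae), (32, Ivy, 28, Gamma, 1997, qa, Pat), (32, Ivy, 28, Gamma, 2000, k2, Ola), (32, Ivy, 28, Gamma, 2000, law, Bo), (32, Ivy, 28, Gamma, 2000, ops, Rae), (32, Ivy, 28, Gamma, 2000, qa, Pat), (32, Ivy, 28, Gamma, 2006, k2, Ola), (32, Ivy, 28, Gamma, 2006, law, Bo), (32, Ivy, 28, Gamma, 2006, ops, Rae), (32, Ivy, 28, Gamma, 2006, qa, Pat), (32, Ivy, 28, Gamma, 2007, k2, Ola), (32, Ivy, 28, Gamma, 2007, law, Bo), (32, Ivy, 28, Gamma, 2007, ops, Rae), (32, Ivy, 28, Gamma, 2007, qa, Pat), (32, Ivy, 28, Gamma, 2016, k2, Ola), (32, Ivy, 28, Gamma, 2016, law, Bo), (32, Ivy, 28, Gamma, 2016, ops, Rae), (32, Ivy, 28, Gamma, 2016, qa, Pat)}
π_{mname, genre} gives {(Ivy, k2), (Ivy, law), (Ivy, ops), (Ivy, qa)} (20 duplicate(s) eliminated).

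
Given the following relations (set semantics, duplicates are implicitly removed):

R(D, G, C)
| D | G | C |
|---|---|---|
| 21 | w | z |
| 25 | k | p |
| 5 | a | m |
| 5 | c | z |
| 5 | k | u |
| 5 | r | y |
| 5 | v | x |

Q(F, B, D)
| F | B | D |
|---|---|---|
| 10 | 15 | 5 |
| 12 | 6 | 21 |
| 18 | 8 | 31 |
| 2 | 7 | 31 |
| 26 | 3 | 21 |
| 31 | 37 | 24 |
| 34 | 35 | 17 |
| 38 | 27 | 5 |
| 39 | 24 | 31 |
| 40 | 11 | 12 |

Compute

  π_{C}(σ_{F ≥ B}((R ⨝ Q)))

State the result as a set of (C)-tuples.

{m, u, x, y, z}

Natural join on D: {(21, w, z, 12, 6), (21, w, z, 26, 3), (5, a, m, 10, 15), (5, a, m, 38, 27), (5, c, z, 10, 15), (5, c, z, 38, 27), (5, k, u, 10, 15), (5, k, u, 38, 27), (5, r, y, 10, 15), (5, r, y, 38, 27), (5, v, x, 10, 15), (5, v, x, 38, 27)}
Apply σ_{F ≥ B}; surviving tuples: {(21, w, z, 12, 6), (21, w, z, 26, 3), (5, a, m, 38, 27), (5, c, z, 38, 27), (5, k, u, 38, 27), (5, r, y, 38, 27), (5, v, x, 38, 27)}
π_{C} gives {m, u, x, y, z} (2 duplicate(s) eliminated).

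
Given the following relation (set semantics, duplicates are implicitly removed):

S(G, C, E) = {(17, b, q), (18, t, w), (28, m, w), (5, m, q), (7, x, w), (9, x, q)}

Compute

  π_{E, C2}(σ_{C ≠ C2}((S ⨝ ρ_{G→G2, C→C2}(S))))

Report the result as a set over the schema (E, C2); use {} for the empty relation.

{(q, b), (q, m), (q, x), (w, m), (w, t), (w, x)}

ρ[G→G2, C→C2]: schema becomes (G2, C2, E); tuples unchanged.
Joining S and ρ_{G→G2, C→C2}(S) on E yields {(17, b, q, 17, b), (17, b, q, 5, m), (17, b, q, 9, x), (18, t, w, 18, t), (18, t, w, 28, m), (18, t, w, 7, x), (28, m, w, 18, t), (28, m, w, 28, m), (28, m, w, 7, x), (5, m, q, 17, b), (5, m, q, 5, m), (5, m, q, 9, x), (7, x, w, 18, t), (7, x, w, 28, m), (7, x, w, 7, x), (9, x, q, 17, b), (9, x, q, 5, m), (9, x, q, 9, x)}.
Selection C ≠ C2: {(17, b, q, 5, m), (17, b, q, 9, x), (18, t, w, 28, m), (18, t, w, 7, x), (28, m, w, 18, t), (28, m, w, 7, x), (5, m, q, 17, b), (5, m, q, 9, x), (7, x, w, 18, t), (7, x, w, 28, m), (9, x, q, 17, b), (9, x, q, 5, m)}
π_{E, C2} gives {(q, b), (q, m), (q, x), (w, m), (w, t), (w, x)} (6 duplicate(s) eliminated).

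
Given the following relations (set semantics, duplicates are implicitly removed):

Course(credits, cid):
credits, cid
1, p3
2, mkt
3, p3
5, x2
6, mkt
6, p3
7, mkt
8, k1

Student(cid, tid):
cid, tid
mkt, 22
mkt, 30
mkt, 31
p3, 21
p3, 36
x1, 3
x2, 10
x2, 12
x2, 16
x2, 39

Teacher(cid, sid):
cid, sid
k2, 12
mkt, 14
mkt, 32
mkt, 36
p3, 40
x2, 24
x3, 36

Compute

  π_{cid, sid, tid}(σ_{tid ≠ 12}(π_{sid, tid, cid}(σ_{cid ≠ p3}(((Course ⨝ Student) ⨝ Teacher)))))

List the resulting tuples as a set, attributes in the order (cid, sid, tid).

Joining Course and Student on cid yields {(1, p3, 21), (1, p3, 36), (2, mkt, 22), (2, mkt, 30), (2, mkt, 31), (3, p3, 21), (3, p3, 36), (5, x2, 10), (5, x2, 12), (5, x2, 16), (5, x2, 39), (6, mkt, 22), (6, mkt, 30), (6, mkt, 31), (6, p3, 21), (6, p3, 36), (7, mkt, 22), (7, mkt, 30), (7, mkt, 31)}.
Joining (Course ⨝ Student) and Teacher on cid yields {(1, p3, 21, 40), (1, p3, 36, 40), (2, mkt, 22, 14), (2, mkt, 22, 32), (2, mkt, 22, 36), (2, mkt, 30, 14), (2, mkt, 30, 32), (2, mkt, 30, 36), (2, mkt, 31, 14), (2, mkt, 31, 32), (2, mkt, 31, 36), (3, p3, 21, 40), (3, p3, 36, 40), (5, x2, 10, 24), (5, x2, 12, 24), (5, x2, 16, 24), (5, x2, 39, 24), (6, mkt, 22, 14), (6, mkt, 22, 32), (6, mkt, 22, 36), (6, mkt, 30, 14), (6, mkt, 30, 32), (6, mkt, 30, 36), (6, mkt, 31, 14), (6, mkt, 31, 32), (6, mkt, 31, 36), (6, p3, 21, 40), (6, p3, 36, 40), (7, mkt, 22, 14), (7, mkt, 22, 32), (7, mkt, 22, 36), (7, mkt, 30, 14), (7, mkt, 30, 32), (7, mkt, 30, 36), (7, mkt, 31, 14), (7, mkt, 31, 32), (7, mkt, 31, 36)}.
Apply σ_{cid ≠ p3}; surviving tuples: {(2, mkt, 22, 14), (2, mkt, 22, 32), (2, mkt, 22, 36), (2, mkt, 30, 14), (2, mkt, 30, 32), (2, mkt, 30, 36), (2, mkt, 31, 14), (2, mkt, 31, 32), (2, mkt, 31, 36), (5, x2, 10, 24), (5, x2, 12, 24), (5, x2, 16, 24), (5, x2, 39, 24), (6, mkt, 22, 14), (6, mkt, 22, 32), (6, mkt, 22, 36), (6, mkt, 30, 14), (6, mkt, 30, 32), (6, mkt, 30, 36), (6, mkt, 31, 14), (6, mkt, 31, 32), (6, mkt, 31, 36), (7, mkt, 22, 14), (7, mkt, 22, 32), (7, mkt, 22, 36), (7, mkt, 30, 14), (7, mkt, 30, 32), (7, mkt, 30, 36), (7, mkt, 31, 14), (7, mkt, 31, 32), (7, mkt, 31, 36)}
π_{sid, tid, cid} gives {(14, 22, mkt), (14, 30, mkt), (14, 31, mkt), (24, 10, x2), (24, 12, x2), (24, 16, x2), (24, 39, x2), (32, 22, mkt), (32, 30, mkt), (32, 31, mkt), (36, 22, mkt), (36, 30, mkt), (36, 31, mkt)} (18 duplicate(s) eliminated).
Apply σ_{tid ≠ 12}; surviving tuples: {(14, 22, mkt), (14, 30, mkt), (14, 31, mkt), (24, 10, x2), (24, 16, x2), (24, 39, x2), (32, 22, mkt), (32, 30, mkt), (32, 31, mkt), (36, 22, mkt), (36, 30, mkt), (36, 31, mkt)}
π_{cid, sid, tid} gives {(mkt, 14, 22), (mkt, 14, 30), (mkt, 14, 31), (mkt, 32, 22), (mkt, 32, 30), (mkt, 32, 31), (mkt, 36, 22), (mkt, 36, 30), (mkt, 36, 31), (x2, 24, 10), (x2, 24, 16), (x2, 24, 39)}.

{(mkt, 14, 22), (mkt, 14, 30), (mkt, 14, 31), (mkt, 32, 22), (mkt, 32, 30), (mkt, 32, 31), (mkt, 36, 22), (mkt, 36, 30), (mkt, 36, 31), (x2, 24, 10), (x2, 24, 16), (x2, 24, 39)}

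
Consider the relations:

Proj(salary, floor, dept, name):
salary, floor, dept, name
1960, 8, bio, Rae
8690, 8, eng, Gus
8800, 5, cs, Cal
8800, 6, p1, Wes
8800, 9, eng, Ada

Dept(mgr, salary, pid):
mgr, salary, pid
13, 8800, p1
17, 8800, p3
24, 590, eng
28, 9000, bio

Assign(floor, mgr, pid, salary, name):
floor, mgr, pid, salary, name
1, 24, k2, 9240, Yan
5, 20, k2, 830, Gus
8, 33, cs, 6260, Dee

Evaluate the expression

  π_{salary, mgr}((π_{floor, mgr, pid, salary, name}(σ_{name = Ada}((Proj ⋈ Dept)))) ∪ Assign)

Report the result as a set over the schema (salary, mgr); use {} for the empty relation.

Proj ⋈ Dept (natural join on salary): {(8800, 5, cs, Cal, 13, p1), (8800, 5, cs, Cal, 17, p3), (8800, 6, p1, Wes, 13, p1), (8800, 6, p1, Wes, 17, p3), (8800, 9, eng, Ada, 13, p1), (8800, 9, eng, Ada, 17, p3)}
Apply σ_{name = Ada}; surviving tuples: {(8800, 9, eng, Ada, 13, p1), (8800, 9, eng, Ada, 17, p3)}
π_{floor, mgr, pid, salary, name} gives {(9, 13, p1, 8800, Ada), (9, 17, p3, 8800, Ada)}.
Union: {(9, 13, p1, 8800, Ada), (9, 17, p3, 8800, Ada)} with {(1, 24, k2, 9240, Yan), (5, 20, k2, 830, Gus), (8, 33, cs, 6260, Dee)} → {(1, 24, k2, 9240, Yan), (5, 20, k2, 830, Gus), (8, 33, cs, 6260, Dee), (9, 13, p1, 8800, Ada), (9, 17, p3, 8800, Ada)}
π_{salary, mgr} gives {(6260, 33), (830, 20), (8800, 13), (8800, 17), (9240, 24)}.

{(6260, 33), (830, 20), (8800, 13), (8800, 17), (9240, 24)}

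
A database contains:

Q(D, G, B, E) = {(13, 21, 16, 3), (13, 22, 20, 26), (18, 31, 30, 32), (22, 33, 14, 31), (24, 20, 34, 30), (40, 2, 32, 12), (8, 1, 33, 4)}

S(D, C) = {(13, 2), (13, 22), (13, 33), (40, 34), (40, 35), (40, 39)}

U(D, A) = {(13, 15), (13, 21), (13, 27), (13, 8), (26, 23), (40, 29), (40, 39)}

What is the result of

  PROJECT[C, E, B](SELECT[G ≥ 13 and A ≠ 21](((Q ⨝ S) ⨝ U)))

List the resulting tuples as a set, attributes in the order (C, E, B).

{(2, 26, 20), (2, 3, 16), (22, 26, 20), (22, 3, 16), (33, 26, 20), (33, 3, 16)}

Q ⋈ S (natural join on D): {(13, 21, 16, 3, 2), (13, 21, 16, 3, 22), (13, 21, 16, 3, 33), (13, 22, 20, 26, 2), (13, 22, 20, 26, 22), (13, 22, 20, 26, 33), (40, 2, 32, 12, 34), (40, 2, 32, 12, 35), (40, 2, 32, 12, 39)}
(Q ⨝ S) ⋈ U (natural join on D): {(13, 21, 16, 3, 2, 15), (13, 21, 16, 3, 2, 21), (13, 21, 16, 3, 2, 27), (13, 21, 16, 3, 2, 8), (13, 21, 16, 3, 22, 15), (13, 21, 16, 3, 22, 21), (13, 21, 16, 3, 22, 27), (13, 21, 16, 3, 22, 8), (13, 21, 16, 3, 33, 15), (13, 21, 16, 3, 33, 21), (13, 21, 16, 3, 33, 27), (13, 21, 16, 3, 33, 8), (13, 22, 20, 26, 2, 15), (13, 22, 20, 26, 2, 21), (13, 22, 20, 26, 2, 27), (13, 22, 20, 26, 2, 8), (13, 22, 20, 26, 22, 15), (13, 22, 20, 26, 22, 21), (13, 22, 20, 26, 22, 27), (13, 22, 20, 26, 22, 8), (13, 22, 20, 26, 33, 15), (13, 22, 20, 26, 33, 21), (13, 22, 20, 26, 33, 27), (13, 22, 20, 26, 33, 8), (40, 2, 32, 12, 34, 29), (40, 2, 32, 12, 34, 39), (40, 2, 32, 12, 35, 29), (40, 2, 32, 12, 35, 39), (40, 2, 32, 12, 39, 29), (40, 2, 32, 12, 39, 39)}
Selection G ≥ 13 and A ≠ 21: {(13, 21, 16, 3, 2, 15), (13, 21, 16, 3, 2, 27), (13, 21, 16, 3, 2, 8), (13, 21, 16, 3, 22, 15), (13, 21, 16, 3, 22, 27), (13, 21, 16, 3, 22, 8), (13, 21, 16, 3, 33, 15), (13, 21, 16, 3, 33, 27), (13, 21, 16, 3, 33, 8), (13, 22, 20, 26, 2, 15), (13, 22, 20, 26, 2, 27), (13, 22, 20, 26, 2, 8), (13, 22, 20, 26, 22, 15), (13, 22, 20, 26, 22, 27), (13, 22, 20, 26, 22, 8), (13, 22, 20, 26, 33, 15), (13, 22, 20, 26, 33, 27), (13, 22, 20, 26, 33, 8)}
π_{C, E, B} gives {(2, 26, 20), (2, 3, 16), (22, 26, 20), (22, 3, 16), (33, 26, 20), (33, 3, 16)} (12 duplicate(s) eliminated).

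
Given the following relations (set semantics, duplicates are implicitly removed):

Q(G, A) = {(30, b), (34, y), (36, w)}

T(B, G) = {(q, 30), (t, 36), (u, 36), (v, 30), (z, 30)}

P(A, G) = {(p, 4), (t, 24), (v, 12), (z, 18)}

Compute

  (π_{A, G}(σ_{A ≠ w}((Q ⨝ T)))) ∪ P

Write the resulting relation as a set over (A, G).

Q ⋈ T (natural join on G): {(30, b, q), (30, b, v), (30, b, z), (36, w, t), (36, w, u)}
σ[A ≠ w]: keep tuples satisfying A ≠ w → {(30, b, q), (30, b, v), (30, b, z)}
π_{A, G} gives {(b, 30)} (2 duplicate(s) eliminated).
Set union of the two operands is {(b, 30), (p, 4), (t, 24), (v, 12), (z, 18)}.

{(b, 30), (p, 4), (t, 24), (v, 12), (z, 18)}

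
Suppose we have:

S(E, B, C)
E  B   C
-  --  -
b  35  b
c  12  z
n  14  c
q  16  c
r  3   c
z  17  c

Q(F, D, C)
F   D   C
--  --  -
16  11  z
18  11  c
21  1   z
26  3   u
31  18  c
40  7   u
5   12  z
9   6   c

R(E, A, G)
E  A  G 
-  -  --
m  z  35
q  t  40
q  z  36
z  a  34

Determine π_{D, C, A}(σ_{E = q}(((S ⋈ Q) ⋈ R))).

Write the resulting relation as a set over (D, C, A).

S ⋈ Q (natural join on C): {(c, 12, z, 16, 11), (c, 12, z, 21, 1), (c, 12, z, 5, 12), (n, 14, c, 18, 11), (n, 14, c, 31, 18), (n, 14, c, 9, 6), (q, 16, c, 18, 11), (q, 16, c, 31, 18), (q, 16, c, 9, 6), (r, 3, c, 18, 11), (r, 3, c, 31, 18), (r, 3, c, 9, 6), (z, 17, c, 18, 11), (z, 17, c, 31, 18), (z, 17, c, 9, 6)}
(S ⋈ Q) ⋈ R (natural join on E): {(q, 16, c, 18, 11, t, 40), (q, 16, c, 18, 11, z, 36), (q, 16, c, 31, 18, t, 40), (q, 16, c, 31, 18, z, 36), (q, 16, c, 9, 6, t, 40), (q, 16, c, 9, 6, z, 36), (z, 17, c, 18, 11, a, 34), (z, 17, c, 31, 18, a, 34), (z, 17, c, 9, 6, a, 34)}
Selection E = q: {(q, 16, c, 18, 11, t, 40), (q, 16, c, 18, 11, z, 36), (q, 16, c, 31, 18, t, 40), (q, 16, c, 31, 18, z, 36), (q, 16, c, 9, 6, t, 40), (q, 16, c, 9, 6, z, 36)}
π_{D, C, A} gives {(11, c, t), (11, c, z), (18, c, t), (18, c, z), (6, c, t), (6, c, z)}.

{(11, c, t), (11, c, z), (18, c, t), (18, c, z), (6, c, t), (6, c, z)}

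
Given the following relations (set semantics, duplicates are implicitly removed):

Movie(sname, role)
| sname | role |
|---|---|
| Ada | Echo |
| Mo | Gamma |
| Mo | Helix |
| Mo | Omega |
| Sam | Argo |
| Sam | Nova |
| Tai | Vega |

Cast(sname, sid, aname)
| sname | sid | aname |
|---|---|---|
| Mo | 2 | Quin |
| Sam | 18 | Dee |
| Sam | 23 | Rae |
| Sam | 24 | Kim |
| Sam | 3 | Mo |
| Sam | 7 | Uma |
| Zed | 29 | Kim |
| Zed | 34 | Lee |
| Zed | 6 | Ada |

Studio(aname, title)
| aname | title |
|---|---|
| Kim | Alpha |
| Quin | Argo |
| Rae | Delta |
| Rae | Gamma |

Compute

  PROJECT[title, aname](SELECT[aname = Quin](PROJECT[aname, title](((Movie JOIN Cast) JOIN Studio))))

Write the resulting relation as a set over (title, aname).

{(Argo, Quin)}

Joining Movie and Cast on sname yields {(Mo, Gamma, 2, Quin), (Mo, Helix, 2, Quin), (Mo, Omega, 2, Quin), (Sam, Argo, 18, Dee), (Sam, Argo, 23, Rae), (Sam, Argo, 24, Kim), (Sam, Argo, 3, Mo), (Sam, Argo, 7, Uma), (Sam, Nova, 18, Dee), (Sam, Nova, 23, Rae), (Sam, Nova, 24, Kim), (Sam, Nova, 3, Mo), (Sam, Nova, 7, Uma)}.
Joining (Movie JOIN Cast) and Studio on aname yields {(Mo, Gamma, 2, Quin, Argo), (Mo, Helix, 2, Quin, Argo), (Mo, Omega, 2, Quin, Argo), (Sam, Argo, 23, Rae, Delta), (Sam, Argo, 23, Rae, Gamma), (Sam, Argo, 24, Kim, Alpha), (Sam, Nova, 23, Rae, Delta), (Sam, Nova, 23, Rae, Gamma), (Sam, Nova, 24, Kim, Alpha)}.
Keep only column(s) aname, title (5 duplicate(s) eliminated): {(Kim, Alpha), (Quin, Argo), (Rae, Delta), (Rae, Gamma)}
σ[aname = Quin]: keep tuples satisfying aname = Quin → {(Quin, Argo)}
Keep only column(s) title, aname: {(Argo, Quin)}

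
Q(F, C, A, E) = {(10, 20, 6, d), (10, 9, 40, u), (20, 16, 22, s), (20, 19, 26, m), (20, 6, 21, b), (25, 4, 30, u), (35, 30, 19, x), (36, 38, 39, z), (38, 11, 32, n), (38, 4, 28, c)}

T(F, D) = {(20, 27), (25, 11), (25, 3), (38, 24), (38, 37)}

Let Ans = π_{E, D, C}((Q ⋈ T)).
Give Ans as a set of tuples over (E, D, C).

{(b, 27, 6), (c, 24, 4), (c, 37, 4), (m, 27, 19), (n, 24, 11), (n, 37, 11), (s, 27, 16), (u, 11, 4), (u, 3, 4)}

Joining Q and T on F yields {(20, 16, 22, s, 27), (20, 19, 26, m, 27), (20, 6, 21, b, 27), (25, 4, 30, u, 11), (25, 4, 30, u, 3), (38, 11, 32, n, 24), (38, 11, 32, n, 37), (38, 4, 28, c, 24), (38, 4, 28, c, 37)}.
π[E, D, C]: project onto (E, D, C) → {(b, 27, 6), (c, 24, 4), (c, 37, 4), (m, 27, 19), (n, 24, 11), (n, 37, 11), (s, 27, 16), (u, 11, 4), (u, 3, 4)}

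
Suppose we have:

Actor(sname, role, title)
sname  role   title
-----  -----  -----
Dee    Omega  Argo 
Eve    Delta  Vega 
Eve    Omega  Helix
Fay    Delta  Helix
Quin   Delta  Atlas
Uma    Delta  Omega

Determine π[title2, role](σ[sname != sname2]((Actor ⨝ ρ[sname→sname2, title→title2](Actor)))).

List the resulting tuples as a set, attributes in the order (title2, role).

{(Argo, Omega), (Atlas, Delta), (Helix, Delta), (Helix, Omega), (Omega, Delta), (Vega, Delta)}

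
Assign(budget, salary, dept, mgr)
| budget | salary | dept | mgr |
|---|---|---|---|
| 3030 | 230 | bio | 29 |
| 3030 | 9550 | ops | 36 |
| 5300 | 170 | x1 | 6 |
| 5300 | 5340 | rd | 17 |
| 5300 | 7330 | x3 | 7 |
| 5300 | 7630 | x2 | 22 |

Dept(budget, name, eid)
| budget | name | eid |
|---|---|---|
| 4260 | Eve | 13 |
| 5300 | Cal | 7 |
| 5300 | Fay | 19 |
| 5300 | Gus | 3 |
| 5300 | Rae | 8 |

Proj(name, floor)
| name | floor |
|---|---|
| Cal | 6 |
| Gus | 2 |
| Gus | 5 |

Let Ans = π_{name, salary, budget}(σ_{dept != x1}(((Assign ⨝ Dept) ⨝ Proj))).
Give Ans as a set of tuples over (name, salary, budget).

{(Cal, 5340, 5300), (Cal, 7330, 5300), (Cal, 7630, 5300), (Gus, 5340, 5300), (Gus, 7330, 5300), (Gus, 7630, 5300)}

Natural join on budget: {(5300, 170, x1, 6, Cal, 7), (5300, 170, x1, 6, Fay, 19), (5300, 170, x1, 6, Gus, 3), (5300, 170, x1, 6, Rae, 8), (5300, 5340, rd, 17, Cal, 7), (5300, 5340, rd, 17, Fay, 19), (5300, 5340, rd, 17, Gus, 3), (5300, 5340, rd, 17, Rae, 8), (5300, 7330, x3, 7, Cal, 7), (5300, 7330, x3, 7, Fay, 19), (5300, 7330, x3, 7, Gus, 3), (5300, 7330, x3, 7, Rae, 8), (5300, 7630, x2, 22, Cal, 7), (5300, 7630, x2, 22, Fay, 19), (5300, 7630, x2, 22, Gus, 3), (5300, 7630, x2, 22, Rae, 8)}
Natural join on name: {(5300, 170, x1, 6, Cal, 7, 6), (5300, 170, x1, 6, Gus, 3, 2), (5300, 170, x1, 6, Gus, 3, 5), (5300, 5340, rd, 17, Cal, 7, 6), (5300, 5340, rd, 17, Gus, 3, 2), (5300, 5340, rd, 17, Gus, 3, 5), (5300, 7330, x3, 7, Cal, 7, 6), (5300, 7330, x3, 7, Gus, 3, 2), (5300, 7330, x3, 7, Gus, 3, 5), (5300, 7630, x2, 22, Cal, 7, 6), (5300, 7630, x2, 22, Gus, 3, 2), (5300, 7630, x2, 22, Gus, 3, 5)}
Apply σ_{dept != x1}; surviving tuples: {(5300, 5340, rd, 17, Cal, 7, 6), (5300, 5340, rd, 17, Gus, 3, 2), (5300, 5340, rd, 17, Gus, 3, 5), (5300, 7330, x3, 7, Cal, 7, 6), (5300, 7330, x3, 7, Gus, 3, 2), (5300, 7330, x3, 7, Gus, 3, 5), (5300, 7630, x2, 22, Cal, 7, 6), (5300, 7630, x2, 22, Gus, 3, 2), (5300, 7630, x2, 22, Gus, 3, 5)}
π[name, salary, budget]: project onto (name, salary, budget) (3 duplicate(s) eliminated) → {(Cal, 5340, 5300), (Cal, 7330, 5300), (Cal, 7630, 5300), (Gus, 5340, 5300), (Gus, 7330, 5300), (Gus, 7630, 5300)}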